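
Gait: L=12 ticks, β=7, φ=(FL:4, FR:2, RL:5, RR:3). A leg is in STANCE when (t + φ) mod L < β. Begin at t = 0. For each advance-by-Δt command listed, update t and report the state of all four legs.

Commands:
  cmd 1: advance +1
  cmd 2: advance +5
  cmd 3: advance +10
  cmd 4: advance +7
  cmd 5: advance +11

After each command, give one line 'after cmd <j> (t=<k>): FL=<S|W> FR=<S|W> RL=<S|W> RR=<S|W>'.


start t=0: FL=S FR=S RL=S RR=S
cmd 1: advance +1 → t=1, phase=(5,3,6,4) → FL=S FR=S RL=S RR=S
cmd 2: advance +5 → t=6, phase=(10,8,11,9) → FL=W FR=W RL=W RR=W
cmd 3: advance +10 → t=16, phase=(8,6,9,7) → FL=W FR=S RL=W RR=W
cmd 4: advance +7 → t=23, phase=(3,1,4,2) → FL=S FR=S RL=S RR=S
cmd 5: advance +11 → t=34, phase=(2,0,3,1) → FL=S FR=S RL=S RR=S

after cmd 1 (t=1): FL=S FR=S RL=S RR=S
after cmd 2 (t=6): FL=W FR=W RL=W RR=W
after cmd 3 (t=16): FL=W FR=S RL=W RR=W
after cmd 4 (t=23): FL=S FR=S RL=S RR=S
after cmd 5 (t=34): FL=S FR=S RL=S RR=S


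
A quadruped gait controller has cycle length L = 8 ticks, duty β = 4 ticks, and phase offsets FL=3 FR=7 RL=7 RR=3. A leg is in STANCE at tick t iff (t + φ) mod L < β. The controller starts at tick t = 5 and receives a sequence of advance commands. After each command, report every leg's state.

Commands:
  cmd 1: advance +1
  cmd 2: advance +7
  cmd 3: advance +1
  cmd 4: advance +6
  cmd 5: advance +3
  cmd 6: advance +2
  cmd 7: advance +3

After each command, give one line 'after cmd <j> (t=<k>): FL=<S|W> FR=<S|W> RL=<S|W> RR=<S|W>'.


after cmd 1 (t=6): FL=S FR=W RL=W RR=S
after cmd 2 (t=13): FL=S FR=W RL=W RR=S
after cmd 3 (t=14): FL=S FR=W RL=W RR=S
after cmd 4 (t=20): FL=W FR=S RL=S RR=W
after cmd 5 (t=23): FL=S FR=W RL=W RR=S
after cmd 6 (t=25): FL=W FR=S RL=S RR=W
after cmd 7 (t=28): FL=W FR=S RL=S RR=W

start t=5: FL=S FR=W RL=W RR=S
cmd 1: advance +1 → t=6, phase=(1,5,5,1) → FL=S FR=W RL=W RR=S
cmd 2: advance +7 → t=13, phase=(0,4,4,0) → FL=S FR=W RL=W RR=S
cmd 3: advance +1 → t=14, phase=(1,5,5,1) → FL=S FR=W RL=W RR=S
cmd 4: advance +6 → t=20, phase=(7,3,3,7) → FL=W FR=S RL=S RR=W
cmd 5: advance +3 → t=23, phase=(2,6,6,2) → FL=S FR=W RL=W RR=S
cmd 6: advance +2 → t=25, phase=(4,0,0,4) → FL=W FR=S RL=S RR=W
cmd 7: advance +3 → t=28, phase=(7,3,3,7) → FL=W FR=S RL=S RR=W


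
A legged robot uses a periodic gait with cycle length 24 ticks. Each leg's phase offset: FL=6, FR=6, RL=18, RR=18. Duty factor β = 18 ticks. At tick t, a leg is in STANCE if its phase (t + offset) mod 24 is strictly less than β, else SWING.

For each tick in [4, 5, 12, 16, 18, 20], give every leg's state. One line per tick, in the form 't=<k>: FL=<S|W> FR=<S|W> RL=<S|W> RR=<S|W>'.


t=4: phase=(10,10,22,22) vs β=18 → FL=S FR=S RL=W RR=W
t=5: phase=(11,11,23,23) vs β=18 → FL=S FR=S RL=W RR=W
t=12: phase=(18,18,6,6) vs β=18 → FL=W FR=W RL=S RR=S
t=16: phase=(22,22,10,10) vs β=18 → FL=W FR=W RL=S RR=S
t=18: phase=(0,0,12,12) vs β=18 → FL=S FR=S RL=S RR=S
t=20: phase=(2,2,14,14) vs β=18 → FL=S FR=S RL=S RR=S

t=4: FL=S FR=S RL=W RR=W
t=5: FL=S FR=S RL=W RR=W
t=12: FL=W FR=W RL=S RR=S
t=16: FL=W FR=W RL=S RR=S
t=18: FL=S FR=S RL=S RR=S
t=20: FL=S FR=S RL=S RR=S


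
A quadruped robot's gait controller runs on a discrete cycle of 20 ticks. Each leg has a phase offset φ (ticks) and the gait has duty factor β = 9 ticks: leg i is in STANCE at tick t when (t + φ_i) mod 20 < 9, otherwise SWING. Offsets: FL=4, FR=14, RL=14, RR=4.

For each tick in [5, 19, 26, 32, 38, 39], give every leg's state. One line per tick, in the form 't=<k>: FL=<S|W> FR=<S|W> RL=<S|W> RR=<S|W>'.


t=5: phase=(9,19,19,9) vs β=9 → FL=W FR=W RL=W RR=W
t=19: phase=(3,13,13,3) vs β=9 → FL=S FR=W RL=W RR=S
t=26: phase=(10,0,0,10) vs β=9 → FL=W FR=S RL=S RR=W
t=32: phase=(16,6,6,16) vs β=9 → FL=W FR=S RL=S RR=W
t=38: phase=(2,12,12,2) vs β=9 → FL=S FR=W RL=W RR=S
t=39: phase=(3,13,13,3) vs β=9 → FL=S FR=W RL=W RR=S

t=5: FL=W FR=W RL=W RR=W
t=19: FL=S FR=W RL=W RR=S
t=26: FL=W FR=S RL=S RR=W
t=32: FL=W FR=S RL=S RR=W
t=38: FL=S FR=W RL=W RR=S
t=39: FL=S FR=W RL=W RR=S


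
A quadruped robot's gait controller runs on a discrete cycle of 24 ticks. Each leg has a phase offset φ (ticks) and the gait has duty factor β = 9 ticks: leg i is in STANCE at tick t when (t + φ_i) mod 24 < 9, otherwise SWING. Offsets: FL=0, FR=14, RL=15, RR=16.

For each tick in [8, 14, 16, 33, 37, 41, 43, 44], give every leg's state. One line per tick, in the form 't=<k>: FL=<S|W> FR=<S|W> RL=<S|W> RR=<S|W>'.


t=8: phase=(8,22,23,0) vs β=9 → FL=S FR=W RL=W RR=S
t=14: phase=(14,4,5,6) vs β=9 → FL=W FR=S RL=S RR=S
t=16: phase=(16,6,7,8) vs β=9 → FL=W FR=S RL=S RR=S
t=33: phase=(9,23,0,1) vs β=9 → FL=W FR=W RL=S RR=S
t=37: phase=(13,3,4,5) vs β=9 → FL=W FR=S RL=S RR=S
t=41: phase=(17,7,8,9) vs β=9 → FL=W FR=S RL=S RR=W
t=43: phase=(19,9,10,11) vs β=9 → FL=W FR=W RL=W RR=W
t=44: phase=(20,10,11,12) vs β=9 → FL=W FR=W RL=W RR=W

t=8: FL=S FR=W RL=W RR=S
t=14: FL=W FR=S RL=S RR=S
t=16: FL=W FR=S RL=S RR=S
t=33: FL=W FR=W RL=S RR=S
t=37: FL=W FR=S RL=S RR=S
t=41: FL=W FR=S RL=S RR=W
t=43: FL=W FR=W RL=W RR=W
t=44: FL=W FR=W RL=W RR=W


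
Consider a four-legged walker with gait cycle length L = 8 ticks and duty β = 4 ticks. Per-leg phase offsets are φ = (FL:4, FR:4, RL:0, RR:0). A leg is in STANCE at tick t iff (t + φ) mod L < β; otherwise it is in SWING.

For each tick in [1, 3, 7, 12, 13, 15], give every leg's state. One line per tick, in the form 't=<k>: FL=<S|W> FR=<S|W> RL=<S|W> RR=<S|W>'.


t=1: phase=(5,5,1,1) vs β=4 → FL=W FR=W RL=S RR=S
t=3: phase=(7,7,3,3) vs β=4 → FL=W FR=W RL=S RR=S
t=7: phase=(3,3,7,7) vs β=4 → FL=S FR=S RL=W RR=W
t=12: phase=(0,0,4,4) vs β=4 → FL=S FR=S RL=W RR=W
t=13: phase=(1,1,5,5) vs β=4 → FL=S FR=S RL=W RR=W
t=15: phase=(3,3,7,7) vs β=4 → FL=S FR=S RL=W RR=W

t=1: FL=W FR=W RL=S RR=S
t=3: FL=W FR=W RL=S RR=S
t=7: FL=S FR=S RL=W RR=W
t=12: FL=S FR=S RL=W RR=W
t=13: FL=S FR=S RL=W RR=W
t=15: FL=S FR=S RL=W RR=W


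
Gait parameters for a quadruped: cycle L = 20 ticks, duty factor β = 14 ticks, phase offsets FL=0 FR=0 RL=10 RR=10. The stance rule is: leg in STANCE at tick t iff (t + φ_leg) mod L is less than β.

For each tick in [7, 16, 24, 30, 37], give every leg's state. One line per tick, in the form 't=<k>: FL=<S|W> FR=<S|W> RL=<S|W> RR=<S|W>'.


t=7: phase=(7,7,17,17) vs β=14 → FL=S FR=S RL=W RR=W
t=16: phase=(16,16,6,6) vs β=14 → FL=W FR=W RL=S RR=S
t=24: phase=(4,4,14,14) vs β=14 → FL=S FR=S RL=W RR=W
t=30: phase=(10,10,0,0) vs β=14 → FL=S FR=S RL=S RR=S
t=37: phase=(17,17,7,7) vs β=14 → FL=W FR=W RL=S RR=S

t=7: FL=S FR=S RL=W RR=W
t=16: FL=W FR=W RL=S RR=S
t=24: FL=S FR=S RL=W RR=W
t=30: FL=S FR=S RL=S RR=S
t=37: FL=W FR=W RL=S RR=S


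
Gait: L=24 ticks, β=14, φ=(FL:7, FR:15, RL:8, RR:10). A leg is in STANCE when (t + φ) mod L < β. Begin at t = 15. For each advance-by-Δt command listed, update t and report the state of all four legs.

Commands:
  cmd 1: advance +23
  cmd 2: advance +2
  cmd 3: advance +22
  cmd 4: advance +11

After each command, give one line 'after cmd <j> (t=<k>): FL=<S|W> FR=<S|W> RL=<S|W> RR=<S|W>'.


start t=15: FL=W FR=S RL=W RR=S
cmd 1: advance +23 → t=38, phase=(21,5,22,0) → FL=W FR=S RL=W RR=S
cmd 2: advance +2 → t=40, phase=(23,7,0,2) → FL=W FR=S RL=S RR=S
cmd 3: advance +22 → t=62, phase=(21,5,22,0) → FL=W FR=S RL=W RR=S
cmd 4: advance +11 → t=73, phase=(8,16,9,11) → FL=S FR=W RL=S RR=S

after cmd 1 (t=38): FL=W FR=S RL=W RR=S
after cmd 2 (t=40): FL=W FR=S RL=S RR=S
after cmd 3 (t=62): FL=W FR=S RL=W RR=S
after cmd 4 (t=73): FL=S FR=W RL=S RR=S


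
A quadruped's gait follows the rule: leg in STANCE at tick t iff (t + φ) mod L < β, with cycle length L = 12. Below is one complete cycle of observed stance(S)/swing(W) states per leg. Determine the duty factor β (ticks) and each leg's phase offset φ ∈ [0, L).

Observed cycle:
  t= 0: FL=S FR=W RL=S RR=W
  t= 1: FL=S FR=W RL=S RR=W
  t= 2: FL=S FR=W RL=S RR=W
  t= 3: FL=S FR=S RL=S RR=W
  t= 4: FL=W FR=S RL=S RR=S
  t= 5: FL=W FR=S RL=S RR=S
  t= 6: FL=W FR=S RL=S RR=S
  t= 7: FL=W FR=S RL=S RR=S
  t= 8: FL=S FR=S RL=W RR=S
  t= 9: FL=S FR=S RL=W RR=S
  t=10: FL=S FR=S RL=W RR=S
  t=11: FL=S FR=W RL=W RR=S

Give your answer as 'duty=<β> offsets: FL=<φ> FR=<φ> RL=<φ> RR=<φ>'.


duty β = stance ticks per leg = 8
FL: stance ticks = 8; W→S at t=8 → φ=4
FR: stance ticks = 8; W→S at t=3 → φ=9
RL: stance ticks = 8; W→S at t=0 → φ=0
RR: stance ticks = 8; W→S at t=4 → φ=8

duty=8 offsets: FL=4 FR=9 RL=0 RR=8


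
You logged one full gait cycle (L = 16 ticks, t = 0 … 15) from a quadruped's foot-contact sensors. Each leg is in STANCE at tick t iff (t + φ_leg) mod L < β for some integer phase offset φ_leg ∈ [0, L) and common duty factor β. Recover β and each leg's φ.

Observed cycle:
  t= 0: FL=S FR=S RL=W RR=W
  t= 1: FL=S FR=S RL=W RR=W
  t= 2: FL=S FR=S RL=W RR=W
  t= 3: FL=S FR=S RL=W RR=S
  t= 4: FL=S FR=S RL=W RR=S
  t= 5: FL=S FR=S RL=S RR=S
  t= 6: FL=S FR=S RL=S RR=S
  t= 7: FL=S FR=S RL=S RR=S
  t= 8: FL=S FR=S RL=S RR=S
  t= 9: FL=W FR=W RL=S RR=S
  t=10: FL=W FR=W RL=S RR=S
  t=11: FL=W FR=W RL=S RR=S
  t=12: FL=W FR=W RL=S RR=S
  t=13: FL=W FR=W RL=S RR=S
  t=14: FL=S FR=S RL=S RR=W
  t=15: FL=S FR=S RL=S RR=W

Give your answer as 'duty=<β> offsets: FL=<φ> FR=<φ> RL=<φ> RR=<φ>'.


duty β = stance ticks per leg = 11
FL: stance ticks = 11; W→S at t=14 → φ=2
FR: stance ticks = 11; W→S at t=14 → φ=2
RL: stance ticks = 11; W→S at t=5 → φ=11
RR: stance ticks = 11; W→S at t=3 → φ=13

duty=11 offsets: FL=2 FR=2 RL=11 RR=13


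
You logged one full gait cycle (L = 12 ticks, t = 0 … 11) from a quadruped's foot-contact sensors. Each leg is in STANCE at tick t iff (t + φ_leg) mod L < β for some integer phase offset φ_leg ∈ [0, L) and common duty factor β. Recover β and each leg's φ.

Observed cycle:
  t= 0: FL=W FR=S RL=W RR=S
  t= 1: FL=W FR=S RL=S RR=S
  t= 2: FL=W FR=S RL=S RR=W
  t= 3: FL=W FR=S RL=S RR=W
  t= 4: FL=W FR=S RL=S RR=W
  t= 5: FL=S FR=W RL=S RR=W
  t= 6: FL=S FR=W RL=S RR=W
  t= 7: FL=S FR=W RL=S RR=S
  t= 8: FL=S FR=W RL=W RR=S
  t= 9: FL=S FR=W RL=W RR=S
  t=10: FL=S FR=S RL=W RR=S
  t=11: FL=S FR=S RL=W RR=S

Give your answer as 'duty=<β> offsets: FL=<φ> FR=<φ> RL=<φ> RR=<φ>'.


duty=7 offsets: FL=7 FR=2 RL=11 RR=5

duty β = stance ticks per leg = 7
FL: stance ticks = 7; W→S at t=5 → φ=7
FR: stance ticks = 7; W→S at t=10 → φ=2
RL: stance ticks = 7; W→S at t=1 → φ=11
RR: stance ticks = 7; W→S at t=7 → φ=5


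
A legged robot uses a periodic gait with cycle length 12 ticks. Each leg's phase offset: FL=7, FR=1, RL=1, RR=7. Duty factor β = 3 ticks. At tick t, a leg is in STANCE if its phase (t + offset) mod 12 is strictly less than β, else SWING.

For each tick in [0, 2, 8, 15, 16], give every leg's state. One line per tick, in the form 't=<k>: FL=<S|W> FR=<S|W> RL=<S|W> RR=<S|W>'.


t=0: FL=W FR=S RL=S RR=W
t=2: FL=W FR=W RL=W RR=W
t=8: FL=W FR=W RL=W RR=W
t=15: FL=W FR=W RL=W RR=W
t=16: FL=W FR=W RL=W RR=W

t=0: phase=(7,1,1,7) vs β=3 → FL=W FR=S RL=S RR=W
t=2: phase=(9,3,3,9) vs β=3 → FL=W FR=W RL=W RR=W
t=8: phase=(3,9,9,3) vs β=3 → FL=W FR=W RL=W RR=W
t=15: phase=(10,4,4,10) vs β=3 → FL=W FR=W RL=W RR=W
t=16: phase=(11,5,5,11) vs β=3 → FL=W FR=W RL=W RR=W


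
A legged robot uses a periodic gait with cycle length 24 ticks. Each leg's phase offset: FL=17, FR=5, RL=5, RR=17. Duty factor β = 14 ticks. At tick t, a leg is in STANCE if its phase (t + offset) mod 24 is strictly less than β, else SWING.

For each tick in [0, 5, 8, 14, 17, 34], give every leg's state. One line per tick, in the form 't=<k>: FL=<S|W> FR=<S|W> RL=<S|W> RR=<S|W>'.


t=0: FL=W FR=S RL=S RR=W
t=5: FL=W FR=S RL=S RR=W
t=8: FL=S FR=S RL=S RR=S
t=14: FL=S FR=W RL=W RR=S
t=17: FL=S FR=W RL=W RR=S
t=34: FL=S FR=W RL=W RR=S

t=0: phase=(17,5,5,17) vs β=14 → FL=W FR=S RL=S RR=W
t=5: phase=(22,10,10,22) vs β=14 → FL=W FR=S RL=S RR=W
t=8: phase=(1,13,13,1) vs β=14 → FL=S FR=S RL=S RR=S
t=14: phase=(7,19,19,7) vs β=14 → FL=S FR=W RL=W RR=S
t=17: phase=(10,22,22,10) vs β=14 → FL=S FR=W RL=W RR=S
t=34: phase=(3,15,15,3) vs β=14 → FL=S FR=W RL=W RR=S


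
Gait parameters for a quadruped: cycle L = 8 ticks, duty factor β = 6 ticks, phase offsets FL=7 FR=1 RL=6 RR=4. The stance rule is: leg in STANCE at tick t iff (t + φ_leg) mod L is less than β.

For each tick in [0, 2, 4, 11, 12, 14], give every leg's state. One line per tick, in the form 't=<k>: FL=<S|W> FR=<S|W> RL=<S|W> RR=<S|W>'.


t=0: FL=W FR=S RL=W RR=S
t=2: FL=S FR=S RL=S RR=W
t=4: FL=S FR=S RL=S RR=S
t=11: FL=S FR=S RL=S RR=W
t=12: FL=S FR=S RL=S RR=S
t=14: FL=S FR=W RL=S RR=S

t=0: phase=(7,1,6,4) vs β=6 → FL=W FR=S RL=W RR=S
t=2: phase=(1,3,0,6) vs β=6 → FL=S FR=S RL=S RR=W
t=4: phase=(3,5,2,0) vs β=6 → FL=S FR=S RL=S RR=S
t=11: phase=(2,4,1,7) vs β=6 → FL=S FR=S RL=S RR=W
t=12: phase=(3,5,2,0) vs β=6 → FL=S FR=S RL=S RR=S
t=14: phase=(5,7,4,2) vs β=6 → FL=S FR=W RL=S RR=S


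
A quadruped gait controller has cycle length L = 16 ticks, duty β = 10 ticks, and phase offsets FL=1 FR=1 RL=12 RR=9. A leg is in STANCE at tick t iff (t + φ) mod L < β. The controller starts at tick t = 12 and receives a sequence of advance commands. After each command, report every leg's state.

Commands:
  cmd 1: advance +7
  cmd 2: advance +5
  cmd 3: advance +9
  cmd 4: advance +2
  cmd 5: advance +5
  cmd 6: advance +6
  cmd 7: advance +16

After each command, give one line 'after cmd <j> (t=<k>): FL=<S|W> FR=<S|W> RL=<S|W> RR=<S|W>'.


after cmd 1 (t=19): FL=S FR=S RL=W RR=W
after cmd 2 (t=24): FL=S FR=S RL=S RR=S
after cmd 3 (t=33): FL=S FR=S RL=W RR=W
after cmd 4 (t=35): FL=S FR=S RL=W RR=W
after cmd 5 (t=40): FL=S FR=S RL=S RR=S
after cmd 6 (t=46): FL=W FR=W RL=W RR=S
after cmd 7 (t=62): FL=W FR=W RL=W RR=S

start t=12: FL=W FR=W RL=S RR=S
cmd 1: advance +7 → t=19, phase=(4,4,15,12) → FL=S FR=S RL=W RR=W
cmd 2: advance +5 → t=24, phase=(9,9,4,1) → FL=S FR=S RL=S RR=S
cmd 3: advance +9 → t=33, phase=(2,2,13,10) → FL=S FR=S RL=W RR=W
cmd 4: advance +2 → t=35, phase=(4,4,15,12) → FL=S FR=S RL=W RR=W
cmd 5: advance +5 → t=40, phase=(9,9,4,1) → FL=S FR=S RL=S RR=S
cmd 6: advance +6 → t=46, phase=(15,15,10,7) → FL=W FR=W RL=W RR=S
cmd 7: advance +16 → t=62, phase=(15,15,10,7) → FL=W FR=W RL=W RR=S


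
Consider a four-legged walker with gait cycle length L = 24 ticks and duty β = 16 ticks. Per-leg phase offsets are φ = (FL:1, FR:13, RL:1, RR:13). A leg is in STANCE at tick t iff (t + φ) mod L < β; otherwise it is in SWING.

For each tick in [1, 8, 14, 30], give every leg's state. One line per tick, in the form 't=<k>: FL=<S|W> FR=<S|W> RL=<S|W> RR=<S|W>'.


t=1: FL=S FR=S RL=S RR=S
t=8: FL=S FR=W RL=S RR=W
t=14: FL=S FR=S RL=S RR=S
t=30: FL=S FR=W RL=S RR=W

t=1: phase=(2,14,2,14) vs β=16 → FL=S FR=S RL=S RR=S
t=8: phase=(9,21,9,21) vs β=16 → FL=S FR=W RL=S RR=W
t=14: phase=(15,3,15,3) vs β=16 → FL=S FR=S RL=S RR=S
t=30: phase=(7,19,7,19) vs β=16 → FL=S FR=W RL=S RR=W


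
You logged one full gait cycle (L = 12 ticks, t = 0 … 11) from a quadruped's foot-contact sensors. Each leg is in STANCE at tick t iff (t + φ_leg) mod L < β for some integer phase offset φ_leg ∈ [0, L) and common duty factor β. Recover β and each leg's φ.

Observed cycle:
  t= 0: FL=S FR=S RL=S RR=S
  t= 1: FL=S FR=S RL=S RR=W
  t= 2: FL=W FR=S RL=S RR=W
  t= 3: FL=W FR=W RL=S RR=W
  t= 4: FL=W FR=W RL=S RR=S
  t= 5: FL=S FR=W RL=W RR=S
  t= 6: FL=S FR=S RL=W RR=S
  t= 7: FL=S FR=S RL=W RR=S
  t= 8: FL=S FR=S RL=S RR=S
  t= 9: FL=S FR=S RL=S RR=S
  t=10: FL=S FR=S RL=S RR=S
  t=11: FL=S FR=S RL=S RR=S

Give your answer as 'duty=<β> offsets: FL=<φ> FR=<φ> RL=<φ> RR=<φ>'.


duty β = stance ticks per leg = 9
FL: stance ticks = 9; W→S at t=5 → φ=7
FR: stance ticks = 9; W→S at t=6 → φ=6
RL: stance ticks = 9; W→S at t=8 → φ=4
RR: stance ticks = 9; W→S at t=4 → φ=8

duty=9 offsets: FL=7 FR=6 RL=4 RR=8


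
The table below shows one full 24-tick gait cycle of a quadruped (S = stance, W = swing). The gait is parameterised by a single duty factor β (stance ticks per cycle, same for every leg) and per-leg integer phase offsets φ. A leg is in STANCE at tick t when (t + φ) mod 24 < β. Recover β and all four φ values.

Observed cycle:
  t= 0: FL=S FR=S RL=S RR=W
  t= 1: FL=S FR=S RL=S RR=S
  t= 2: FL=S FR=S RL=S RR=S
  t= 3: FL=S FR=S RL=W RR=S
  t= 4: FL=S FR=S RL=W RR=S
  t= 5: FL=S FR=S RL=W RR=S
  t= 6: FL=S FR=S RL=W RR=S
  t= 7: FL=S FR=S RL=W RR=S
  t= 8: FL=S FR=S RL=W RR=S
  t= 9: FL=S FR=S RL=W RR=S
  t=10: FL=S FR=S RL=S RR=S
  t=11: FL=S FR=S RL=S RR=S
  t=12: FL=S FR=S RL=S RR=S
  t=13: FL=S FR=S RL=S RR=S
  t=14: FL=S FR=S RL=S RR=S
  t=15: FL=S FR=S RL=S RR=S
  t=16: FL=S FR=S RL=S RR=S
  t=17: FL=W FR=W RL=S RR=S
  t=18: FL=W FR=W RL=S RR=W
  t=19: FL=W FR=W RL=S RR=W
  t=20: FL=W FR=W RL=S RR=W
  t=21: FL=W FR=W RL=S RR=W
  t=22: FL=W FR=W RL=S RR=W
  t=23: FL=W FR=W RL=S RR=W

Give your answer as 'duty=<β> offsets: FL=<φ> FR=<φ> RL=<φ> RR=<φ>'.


duty β = stance ticks per leg = 17
FL: stance ticks = 17; W→S at t=0 → φ=0
FR: stance ticks = 17; W→S at t=0 → φ=0
RL: stance ticks = 17; W→S at t=10 → φ=14
RR: stance ticks = 17; W→S at t=1 → φ=23

duty=17 offsets: FL=0 FR=0 RL=14 RR=23


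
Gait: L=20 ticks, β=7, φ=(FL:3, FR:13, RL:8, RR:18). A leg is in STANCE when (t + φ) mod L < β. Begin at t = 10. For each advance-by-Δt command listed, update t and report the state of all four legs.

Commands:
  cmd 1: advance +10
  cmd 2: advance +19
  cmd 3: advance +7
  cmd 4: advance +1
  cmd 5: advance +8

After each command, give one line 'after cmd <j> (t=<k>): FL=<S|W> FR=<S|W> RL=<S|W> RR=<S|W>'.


after cmd 1 (t=20): FL=S FR=W RL=W RR=W
after cmd 2 (t=39): FL=S FR=W RL=W RR=W
after cmd 3 (t=46): FL=W FR=W RL=W RR=S
after cmd 4 (t=47): FL=W FR=S RL=W RR=S
after cmd 5 (t=55): FL=W FR=W RL=S RR=W

start t=10: FL=W FR=S RL=W RR=W
cmd 1: advance +10 → t=20, phase=(3,13,8,18) → FL=S FR=W RL=W RR=W
cmd 2: advance +19 → t=39, phase=(2,12,7,17) → FL=S FR=W RL=W RR=W
cmd 3: advance +7 → t=46, phase=(9,19,14,4) → FL=W FR=W RL=W RR=S
cmd 4: advance +1 → t=47, phase=(10,0,15,5) → FL=W FR=S RL=W RR=S
cmd 5: advance +8 → t=55, phase=(18,8,3,13) → FL=W FR=W RL=S RR=W


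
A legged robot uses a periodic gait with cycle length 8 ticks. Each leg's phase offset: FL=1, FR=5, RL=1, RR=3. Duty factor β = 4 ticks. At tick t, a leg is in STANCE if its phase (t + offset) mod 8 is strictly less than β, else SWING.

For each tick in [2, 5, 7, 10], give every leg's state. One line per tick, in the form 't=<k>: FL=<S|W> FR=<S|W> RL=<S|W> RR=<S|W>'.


t=2: phase=(3,7,3,5) vs β=4 → FL=S FR=W RL=S RR=W
t=5: phase=(6,2,6,0) vs β=4 → FL=W FR=S RL=W RR=S
t=7: phase=(0,4,0,2) vs β=4 → FL=S FR=W RL=S RR=S
t=10: phase=(3,7,3,5) vs β=4 → FL=S FR=W RL=S RR=W

t=2: FL=S FR=W RL=S RR=W
t=5: FL=W FR=S RL=W RR=S
t=7: FL=S FR=W RL=S RR=S
t=10: FL=S FR=W RL=S RR=W


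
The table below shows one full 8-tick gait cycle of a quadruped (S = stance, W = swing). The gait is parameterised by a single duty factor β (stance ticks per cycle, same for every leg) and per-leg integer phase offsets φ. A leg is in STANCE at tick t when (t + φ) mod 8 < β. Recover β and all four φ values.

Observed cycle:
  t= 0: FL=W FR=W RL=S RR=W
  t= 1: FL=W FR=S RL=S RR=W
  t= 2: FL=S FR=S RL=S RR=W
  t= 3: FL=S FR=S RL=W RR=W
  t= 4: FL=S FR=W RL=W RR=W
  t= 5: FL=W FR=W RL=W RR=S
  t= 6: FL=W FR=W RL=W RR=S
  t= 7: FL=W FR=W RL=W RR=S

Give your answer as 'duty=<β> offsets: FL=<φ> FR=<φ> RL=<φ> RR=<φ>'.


duty β = stance ticks per leg = 3
FL: stance ticks = 3; W→S at t=2 → φ=6
FR: stance ticks = 3; W→S at t=1 → φ=7
RL: stance ticks = 3; W→S at t=0 → φ=0
RR: stance ticks = 3; W→S at t=5 → φ=3

duty=3 offsets: FL=6 FR=7 RL=0 RR=3


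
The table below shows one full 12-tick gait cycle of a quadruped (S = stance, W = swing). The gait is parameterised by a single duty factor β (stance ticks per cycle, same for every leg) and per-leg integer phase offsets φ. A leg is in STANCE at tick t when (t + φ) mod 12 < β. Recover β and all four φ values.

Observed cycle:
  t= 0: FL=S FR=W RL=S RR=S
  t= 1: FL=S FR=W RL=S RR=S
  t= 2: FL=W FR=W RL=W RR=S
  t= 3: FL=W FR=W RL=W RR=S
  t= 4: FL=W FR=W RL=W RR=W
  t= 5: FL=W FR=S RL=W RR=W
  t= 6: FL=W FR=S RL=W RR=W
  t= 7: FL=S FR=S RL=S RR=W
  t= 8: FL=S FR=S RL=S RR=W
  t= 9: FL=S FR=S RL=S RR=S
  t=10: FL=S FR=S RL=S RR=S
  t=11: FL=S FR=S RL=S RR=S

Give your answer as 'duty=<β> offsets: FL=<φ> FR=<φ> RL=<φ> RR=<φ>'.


duty β = stance ticks per leg = 7
FL: stance ticks = 7; W→S at t=7 → φ=5
FR: stance ticks = 7; W→S at t=5 → φ=7
RL: stance ticks = 7; W→S at t=7 → φ=5
RR: stance ticks = 7; W→S at t=9 → φ=3

duty=7 offsets: FL=5 FR=7 RL=5 RR=3


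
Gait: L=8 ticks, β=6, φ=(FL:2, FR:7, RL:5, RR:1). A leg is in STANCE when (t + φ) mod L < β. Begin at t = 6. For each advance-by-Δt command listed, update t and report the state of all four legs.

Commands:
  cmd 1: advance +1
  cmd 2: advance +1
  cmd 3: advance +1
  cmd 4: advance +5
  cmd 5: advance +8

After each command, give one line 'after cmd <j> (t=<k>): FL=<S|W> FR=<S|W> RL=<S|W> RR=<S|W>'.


start t=6: FL=S FR=S RL=S RR=W
cmd 1: advance +1 → t=7, phase=(1,6,4,0) → FL=S FR=W RL=S RR=S
cmd 2: advance +1 → t=8, phase=(2,7,5,1) → FL=S FR=W RL=S RR=S
cmd 3: advance +1 → t=9, phase=(3,0,6,2) → FL=S FR=S RL=W RR=S
cmd 4: advance +5 → t=14, phase=(0,5,3,7) → FL=S FR=S RL=S RR=W
cmd 5: advance +8 → t=22, phase=(0,5,3,7) → FL=S FR=S RL=S RR=W

after cmd 1 (t=7): FL=S FR=W RL=S RR=S
after cmd 2 (t=8): FL=S FR=W RL=S RR=S
after cmd 3 (t=9): FL=S FR=S RL=W RR=S
after cmd 4 (t=14): FL=S FR=S RL=S RR=W
after cmd 5 (t=22): FL=S FR=S RL=S RR=W


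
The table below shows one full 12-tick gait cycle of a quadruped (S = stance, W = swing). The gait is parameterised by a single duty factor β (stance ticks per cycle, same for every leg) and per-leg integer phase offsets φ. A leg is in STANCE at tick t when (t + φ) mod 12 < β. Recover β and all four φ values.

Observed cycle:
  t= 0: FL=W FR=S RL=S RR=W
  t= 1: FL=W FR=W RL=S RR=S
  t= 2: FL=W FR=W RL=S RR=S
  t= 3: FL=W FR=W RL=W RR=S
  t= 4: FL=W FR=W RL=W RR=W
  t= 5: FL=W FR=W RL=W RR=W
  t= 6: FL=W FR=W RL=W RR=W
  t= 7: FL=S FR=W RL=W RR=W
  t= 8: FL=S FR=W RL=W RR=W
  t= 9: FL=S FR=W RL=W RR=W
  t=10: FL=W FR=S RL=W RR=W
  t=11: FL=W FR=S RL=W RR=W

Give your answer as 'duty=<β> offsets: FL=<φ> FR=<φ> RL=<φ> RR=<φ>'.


duty=3 offsets: FL=5 FR=2 RL=0 RR=11

duty β = stance ticks per leg = 3
FL: stance ticks = 3; W→S at t=7 → φ=5
FR: stance ticks = 3; W→S at t=10 → φ=2
RL: stance ticks = 3; W→S at t=0 → φ=0
RR: stance ticks = 3; W→S at t=1 → φ=11


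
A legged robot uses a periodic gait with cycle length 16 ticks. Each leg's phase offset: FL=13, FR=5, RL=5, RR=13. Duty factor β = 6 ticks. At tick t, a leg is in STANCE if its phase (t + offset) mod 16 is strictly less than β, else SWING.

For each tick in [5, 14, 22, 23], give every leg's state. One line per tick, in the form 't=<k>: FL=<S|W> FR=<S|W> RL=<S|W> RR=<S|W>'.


t=5: FL=S FR=W RL=W RR=S
t=14: FL=W FR=S RL=S RR=W
t=22: FL=S FR=W RL=W RR=S
t=23: FL=S FR=W RL=W RR=S

t=5: phase=(2,10,10,2) vs β=6 → FL=S FR=W RL=W RR=S
t=14: phase=(11,3,3,11) vs β=6 → FL=W FR=S RL=S RR=W
t=22: phase=(3,11,11,3) vs β=6 → FL=S FR=W RL=W RR=S
t=23: phase=(4,12,12,4) vs β=6 → FL=S FR=W RL=W RR=S


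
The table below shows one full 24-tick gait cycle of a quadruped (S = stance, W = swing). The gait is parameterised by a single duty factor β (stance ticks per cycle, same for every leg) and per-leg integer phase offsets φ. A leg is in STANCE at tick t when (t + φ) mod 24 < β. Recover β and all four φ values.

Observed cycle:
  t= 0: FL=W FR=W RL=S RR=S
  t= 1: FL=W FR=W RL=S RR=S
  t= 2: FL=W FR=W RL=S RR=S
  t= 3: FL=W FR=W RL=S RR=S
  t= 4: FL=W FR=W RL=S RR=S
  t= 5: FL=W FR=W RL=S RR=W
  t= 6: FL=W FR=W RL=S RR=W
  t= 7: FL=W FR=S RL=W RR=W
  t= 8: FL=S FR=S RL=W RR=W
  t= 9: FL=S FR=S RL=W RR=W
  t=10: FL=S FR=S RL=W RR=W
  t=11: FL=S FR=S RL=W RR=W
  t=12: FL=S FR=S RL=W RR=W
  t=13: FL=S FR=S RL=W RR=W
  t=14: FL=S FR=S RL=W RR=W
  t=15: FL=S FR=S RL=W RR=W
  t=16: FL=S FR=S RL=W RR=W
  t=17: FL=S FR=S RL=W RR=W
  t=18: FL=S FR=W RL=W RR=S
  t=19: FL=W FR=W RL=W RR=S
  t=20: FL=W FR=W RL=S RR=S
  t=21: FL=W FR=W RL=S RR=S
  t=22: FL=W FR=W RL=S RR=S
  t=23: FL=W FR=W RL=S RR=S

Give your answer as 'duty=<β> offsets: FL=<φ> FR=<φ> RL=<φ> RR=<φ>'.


duty=11 offsets: FL=16 FR=17 RL=4 RR=6

duty β = stance ticks per leg = 11
FL: stance ticks = 11; W→S at t=8 → φ=16
FR: stance ticks = 11; W→S at t=7 → φ=17
RL: stance ticks = 11; W→S at t=20 → φ=4
RR: stance ticks = 11; W→S at t=18 → φ=6


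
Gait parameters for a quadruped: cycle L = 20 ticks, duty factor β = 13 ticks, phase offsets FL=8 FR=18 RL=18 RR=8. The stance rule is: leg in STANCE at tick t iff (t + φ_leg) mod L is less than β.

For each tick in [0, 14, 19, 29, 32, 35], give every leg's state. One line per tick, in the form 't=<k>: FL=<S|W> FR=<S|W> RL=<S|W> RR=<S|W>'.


t=0: FL=S FR=W RL=W RR=S
t=14: FL=S FR=S RL=S RR=S
t=19: FL=S FR=W RL=W RR=S
t=29: FL=W FR=S RL=S RR=W
t=32: FL=S FR=S RL=S RR=S
t=35: FL=S FR=W RL=W RR=S

t=0: phase=(8,18,18,8) vs β=13 → FL=S FR=W RL=W RR=S
t=14: phase=(2,12,12,2) vs β=13 → FL=S FR=S RL=S RR=S
t=19: phase=(7,17,17,7) vs β=13 → FL=S FR=W RL=W RR=S
t=29: phase=(17,7,7,17) vs β=13 → FL=W FR=S RL=S RR=W
t=32: phase=(0,10,10,0) vs β=13 → FL=S FR=S RL=S RR=S
t=35: phase=(3,13,13,3) vs β=13 → FL=S FR=W RL=W RR=S


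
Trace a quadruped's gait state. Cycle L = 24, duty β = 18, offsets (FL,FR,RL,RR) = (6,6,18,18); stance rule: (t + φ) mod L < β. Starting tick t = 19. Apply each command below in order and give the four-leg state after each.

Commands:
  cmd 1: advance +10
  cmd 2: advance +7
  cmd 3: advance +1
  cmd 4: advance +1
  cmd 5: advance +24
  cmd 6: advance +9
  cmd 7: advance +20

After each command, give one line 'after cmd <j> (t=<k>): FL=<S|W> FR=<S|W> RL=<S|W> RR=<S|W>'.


after cmd 1 (t=29): FL=S FR=S RL=W RR=W
after cmd 2 (t=36): FL=W FR=W RL=S RR=S
after cmd 3 (t=37): FL=W FR=W RL=S RR=S
after cmd 4 (t=38): FL=W FR=W RL=S RR=S
after cmd 5 (t=62): FL=W FR=W RL=S RR=S
after cmd 6 (t=71): FL=S FR=S RL=S RR=S
after cmd 7 (t=91): FL=S FR=S RL=S RR=S

start t=19: FL=S FR=S RL=S RR=S
cmd 1: advance +10 → t=29, phase=(11,11,23,23) → FL=S FR=S RL=W RR=W
cmd 2: advance +7 → t=36, phase=(18,18,6,6) → FL=W FR=W RL=S RR=S
cmd 3: advance +1 → t=37, phase=(19,19,7,7) → FL=W FR=W RL=S RR=S
cmd 4: advance +1 → t=38, phase=(20,20,8,8) → FL=W FR=W RL=S RR=S
cmd 5: advance +24 → t=62, phase=(20,20,8,8) → FL=W FR=W RL=S RR=S
cmd 6: advance +9 → t=71, phase=(5,5,17,17) → FL=S FR=S RL=S RR=S
cmd 7: advance +20 → t=91, phase=(1,1,13,13) → FL=S FR=S RL=S RR=S


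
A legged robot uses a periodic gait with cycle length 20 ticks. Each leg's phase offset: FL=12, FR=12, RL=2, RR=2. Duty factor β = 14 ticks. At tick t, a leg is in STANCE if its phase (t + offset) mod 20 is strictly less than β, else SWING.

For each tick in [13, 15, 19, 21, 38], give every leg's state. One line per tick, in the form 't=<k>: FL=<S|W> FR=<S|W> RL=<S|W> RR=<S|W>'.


t=13: FL=S FR=S RL=W RR=W
t=15: FL=S FR=S RL=W RR=W
t=19: FL=S FR=S RL=S RR=S
t=21: FL=S FR=S RL=S RR=S
t=38: FL=S FR=S RL=S RR=S

t=13: phase=(5,5,15,15) vs β=14 → FL=S FR=S RL=W RR=W
t=15: phase=(7,7,17,17) vs β=14 → FL=S FR=S RL=W RR=W
t=19: phase=(11,11,1,1) vs β=14 → FL=S FR=S RL=S RR=S
t=21: phase=(13,13,3,3) vs β=14 → FL=S FR=S RL=S RR=S
t=38: phase=(10,10,0,0) vs β=14 → FL=S FR=S RL=S RR=S


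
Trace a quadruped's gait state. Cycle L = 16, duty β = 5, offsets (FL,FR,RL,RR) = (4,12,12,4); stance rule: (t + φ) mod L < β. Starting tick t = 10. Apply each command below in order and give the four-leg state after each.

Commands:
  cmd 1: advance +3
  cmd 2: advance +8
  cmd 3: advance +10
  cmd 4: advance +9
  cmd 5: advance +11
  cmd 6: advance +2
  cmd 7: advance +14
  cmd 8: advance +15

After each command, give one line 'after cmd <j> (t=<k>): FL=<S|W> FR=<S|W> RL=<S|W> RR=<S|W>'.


after cmd 1 (t=13): FL=S FR=W RL=W RR=S
after cmd 2 (t=21): FL=W FR=S RL=S RR=W
after cmd 3 (t=31): FL=S FR=W RL=W RR=S
after cmd 4 (t=40): FL=W FR=S RL=S RR=W
after cmd 5 (t=51): FL=W FR=W RL=W RR=W
after cmd 6 (t=53): FL=W FR=S RL=S RR=W
after cmd 7 (t=67): FL=W FR=W RL=W RR=W
after cmd 8 (t=82): FL=W FR=W RL=W RR=W

start t=10: FL=W FR=W RL=W RR=W
cmd 1: advance +3 → t=13, phase=(1,9,9,1) → FL=S FR=W RL=W RR=S
cmd 2: advance +8 → t=21, phase=(9,1,1,9) → FL=W FR=S RL=S RR=W
cmd 3: advance +10 → t=31, phase=(3,11,11,3) → FL=S FR=W RL=W RR=S
cmd 4: advance +9 → t=40, phase=(12,4,4,12) → FL=W FR=S RL=S RR=W
cmd 5: advance +11 → t=51, phase=(7,15,15,7) → FL=W FR=W RL=W RR=W
cmd 6: advance +2 → t=53, phase=(9,1,1,9) → FL=W FR=S RL=S RR=W
cmd 7: advance +14 → t=67, phase=(7,15,15,7) → FL=W FR=W RL=W RR=W
cmd 8: advance +15 → t=82, phase=(6,14,14,6) → FL=W FR=W RL=W RR=W


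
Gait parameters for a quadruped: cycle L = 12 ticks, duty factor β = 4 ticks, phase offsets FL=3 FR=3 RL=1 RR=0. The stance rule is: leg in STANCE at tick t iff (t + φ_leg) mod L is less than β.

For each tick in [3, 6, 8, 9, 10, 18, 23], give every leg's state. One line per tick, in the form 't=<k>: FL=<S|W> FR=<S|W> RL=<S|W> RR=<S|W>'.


t=3: phase=(6,6,4,3) vs β=4 → FL=W FR=W RL=W RR=S
t=6: phase=(9,9,7,6) vs β=4 → FL=W FR=W RL=W RR=W
t=8: phase=(11,11,9,8) vs β=4 → FL=W FR=W RL=W RR=W
t=9: phase=(0,0,10,9) vs β=4 → FL=S FR=S RL=W RR=W
t=10: phase=(1,1,11,10) vs β=4 → FL=S FR=S RL=W RR=W
t=18: phase=(9,9,7,6) vs β=4 → FL=W FR=W RL=W RR=W
t=23: phase=(2,2,0,11) vs β=4 → FL=S FR=S RL=S RR=W

t=3: FL=W FR=W RL=W RR=S
t=6: FL=W FR=W RL=W RR=W
t=8: FL=W FR=W RL=W RR=W
t=9: FL=S FR=S RL=W RR=W
t=10: FL=S FR=S RL=W RR=W
t=18: FL=W FR=W RL=W RR=W
t=23: FL=S FR=S RL=S RR=W


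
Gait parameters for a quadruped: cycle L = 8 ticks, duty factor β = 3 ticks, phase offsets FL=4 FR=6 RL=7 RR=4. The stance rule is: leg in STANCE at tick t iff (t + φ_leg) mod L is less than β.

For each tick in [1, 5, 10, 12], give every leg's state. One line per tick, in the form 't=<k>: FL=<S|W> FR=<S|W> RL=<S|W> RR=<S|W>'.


t=1: FL=W FR=W RL=S RR=W
t=5: FL=S FR=W RL=W RR=S
t=10: FL=W FR=S RL=S RR=W
t=12: FL=S FR=S RL=W RR=S

t=1: phase=(5,7,0,5) vs β=3 → FL=W FR=W RL=S RR=W
t=5: phase=(1,3,4,1) vs β=3 → FL=S FR=W RL=W RR=S
t=10: phase=(6,0,1,6) vs β=3 → FL=W FR=S RL=S RR=W
t=12: phase=(0,2,3,0) vs β=3 → FL=S FR=S RL=W RR=S


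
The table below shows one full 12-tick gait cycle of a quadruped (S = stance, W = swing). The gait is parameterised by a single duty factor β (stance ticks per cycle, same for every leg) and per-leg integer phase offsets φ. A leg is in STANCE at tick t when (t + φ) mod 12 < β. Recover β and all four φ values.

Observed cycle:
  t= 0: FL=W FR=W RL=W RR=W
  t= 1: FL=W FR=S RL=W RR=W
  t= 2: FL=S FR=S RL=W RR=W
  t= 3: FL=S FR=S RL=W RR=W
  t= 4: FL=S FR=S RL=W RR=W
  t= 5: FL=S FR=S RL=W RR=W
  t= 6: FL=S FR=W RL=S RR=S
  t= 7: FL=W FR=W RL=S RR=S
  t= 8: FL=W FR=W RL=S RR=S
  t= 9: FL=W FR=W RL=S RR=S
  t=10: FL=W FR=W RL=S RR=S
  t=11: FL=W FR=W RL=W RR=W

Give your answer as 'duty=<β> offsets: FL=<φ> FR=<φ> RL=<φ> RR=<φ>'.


duty β = stance ticks per leg = 5
FL: stance ticks = 5; W→S at t=2 → φ=10
FR: stance ticks = 5; W→S at t=1 → φ=11
RL: stance ticks = 5; W→S at t=6 → φ=6
RR: stance ticks = 5; W→S at t=6 → φ=6

duty=5 offsets: FL=10 FR=11 RL=6 RR=6


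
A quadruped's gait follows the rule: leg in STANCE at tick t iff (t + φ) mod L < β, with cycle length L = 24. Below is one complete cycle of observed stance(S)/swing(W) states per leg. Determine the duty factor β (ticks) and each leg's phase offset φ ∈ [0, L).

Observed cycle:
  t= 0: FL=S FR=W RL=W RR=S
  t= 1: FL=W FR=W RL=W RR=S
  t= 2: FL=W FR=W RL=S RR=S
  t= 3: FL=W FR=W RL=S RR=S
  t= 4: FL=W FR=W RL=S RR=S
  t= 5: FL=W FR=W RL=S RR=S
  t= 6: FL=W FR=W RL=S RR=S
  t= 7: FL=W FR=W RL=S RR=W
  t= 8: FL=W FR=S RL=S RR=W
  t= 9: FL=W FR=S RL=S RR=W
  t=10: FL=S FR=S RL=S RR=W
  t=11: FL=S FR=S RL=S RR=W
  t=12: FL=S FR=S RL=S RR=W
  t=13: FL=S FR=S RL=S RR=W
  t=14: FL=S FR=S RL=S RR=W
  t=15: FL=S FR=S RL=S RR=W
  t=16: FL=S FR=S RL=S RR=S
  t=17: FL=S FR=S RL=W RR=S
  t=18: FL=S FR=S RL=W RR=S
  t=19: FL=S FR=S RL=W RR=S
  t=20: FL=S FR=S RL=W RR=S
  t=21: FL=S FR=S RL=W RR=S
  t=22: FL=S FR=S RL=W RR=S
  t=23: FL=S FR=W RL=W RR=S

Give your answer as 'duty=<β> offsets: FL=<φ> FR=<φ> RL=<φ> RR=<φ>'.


duty=15 offsets: FL=14 FR=16 RL=22 RR=8

duty β = stance ticks per leg = 15
FL: stance ticks = 15; W→S at t=10 → φ=14
FR: stance ticks = 15; W→S at t=8 → φ=16
RL: stance ticks = 15; W→S at t=2 → φ=22
RR: stance ticks = 15; W→S at t=16 → φ=8


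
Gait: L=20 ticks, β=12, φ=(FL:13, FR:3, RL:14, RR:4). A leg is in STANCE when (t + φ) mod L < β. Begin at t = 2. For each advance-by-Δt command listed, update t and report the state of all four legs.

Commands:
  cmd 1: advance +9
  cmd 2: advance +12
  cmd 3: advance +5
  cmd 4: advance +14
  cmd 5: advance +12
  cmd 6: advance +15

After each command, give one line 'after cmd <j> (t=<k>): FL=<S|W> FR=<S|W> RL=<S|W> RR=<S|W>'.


after cmd 1 (t=11): FL=S FR=W RL=S RR=W
after cmd 2 (t=23): FL=W FR=S RL=W RR=S
after cmd 3 (t=28): FL=S FR=S RL=S RR=W
after cmd 4 (t=42): FL=W FR=S RL=W RR=S
after cmd 5 (t=54): FL=S FR=W RL=S RR=W
after cmd 6 (t=69): FL=S FR=W RL=S RR=W

start t=2: FL=W FR=S RL=W RR=S
cmd 1: advance +9 → t=11, phase=(4,14,5,15) → FL=S FR=W RL=S RR=W
cmd 2: advance +12 → t=23, phase=(16,6,17,7) → FL=W FR=S RL=W RR=S
cmd 3: advance +5 → t=28, phase=(1,11,2,12) → FL=S FR=S RL=S RR=W
cmd 4: advance +14 → t=42, phase=(15,5,16,6) → FL=W FR=S RL=W RR=S
cmd 5: advance +12 → t=54, phase=(7,17,8,18) → FL=S FR=W RL=S RR=W
cmd 6: advance +15 → t=69, phase=(2,12,3,13) → FL=S FR=W RL=S RR=W


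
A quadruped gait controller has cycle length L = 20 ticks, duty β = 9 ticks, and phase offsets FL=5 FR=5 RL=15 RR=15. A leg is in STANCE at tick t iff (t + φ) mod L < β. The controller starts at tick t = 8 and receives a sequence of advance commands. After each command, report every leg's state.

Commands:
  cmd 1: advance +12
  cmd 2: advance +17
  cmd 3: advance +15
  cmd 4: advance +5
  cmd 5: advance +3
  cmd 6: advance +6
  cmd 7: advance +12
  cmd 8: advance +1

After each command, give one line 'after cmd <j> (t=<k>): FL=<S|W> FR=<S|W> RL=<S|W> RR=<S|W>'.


start t=8: FL=W FR=W RL=S RR=S
cmd 1: advance +12 → t=20, phase=(5,5,15,15) → FL=S FR=S RL=W RR=W
cmd 2: advance +17 → t=37, phase=(2,2,12,12) → FL=S FR=S RL=W RR=W
cmd 3: advance +15 → t=52, phase=(17,17,7,7) → FL=W FR=W RL=S RR=S
cmd 4: advance +5 → t=57, phase=(2,2,12,12) → FL=S FR=S RL=W RR=W
cmd 5: advance +3 → t=60, phase=(5,5,15,15) → FL=S FR=S RL=W RR=W
cmd 6: advance +6 → t=66, phase=(11,11,1,1) → FL=W FR=W RL=S RR=S
cmd 7: advance +12 → t=78, phase=(3,3,13,13) → FL=S FR=S RL=W RR=W
cmd 8: advance +1 → t=79, phase=(4,4,14,14) → FL=S FR=S RL=W RR=W

after cmd 1 (t=20): FL=S FR=S RL=W RR=W
after cmd 2 (t=37): FL=S FR=S RL=W RR=W
after cmd 3 (t=52): FL=W FR=W RL=S RR=S
after cmd 4 (t=57): FL=S FR=S RL=W RR=W
after cmd 5 (t=60): FL=S FR=S RL=W RR=W
after cmd 6 (t=66): FL=W FR=W RL=S RR=S
after cmd 7 (t=78): FL=S FR=S RL=W RR=W
after cmd 8 (t=79): FL=S FR=S RL=W RR=W


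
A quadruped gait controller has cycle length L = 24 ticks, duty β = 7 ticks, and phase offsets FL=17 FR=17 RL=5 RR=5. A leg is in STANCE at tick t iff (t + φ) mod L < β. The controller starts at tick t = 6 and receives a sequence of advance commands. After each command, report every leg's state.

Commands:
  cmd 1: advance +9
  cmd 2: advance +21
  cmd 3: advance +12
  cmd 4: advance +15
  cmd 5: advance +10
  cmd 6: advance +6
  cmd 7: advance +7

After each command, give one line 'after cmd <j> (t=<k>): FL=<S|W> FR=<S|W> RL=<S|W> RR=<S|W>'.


start t=6: FL=W FR=W RL=W RR=W
cmd 1: advance +9 → t=15, phase=(8,8,20,20) → FL=W FR=W RL=W RR=W
cmd 2: advance +21 → t=36, phase=(5,5,17,17) → FL=S FR=S RL=W RR=W
cmd 3: advance +12 → t=48, phase=(17,17,5,5) → FL=W FR=W RL=S RR=S
cmd 4: advance +15 → t=63, phase=(8,8,20,20) → FL=W FR=W RL=W RR=W
cmd 5: advance +10 → t=73, phase=(18,18,6,6) → FL=W FR=W RL=S RR=S
cmd 6: advance +6 → t=79, phase=(0,0,12,12) → FL=S FR=S RL=W RR=W
cmd 7: advance +7 → t=86, phase=(7,7,19,19) → FL=W FR=W RL=W RR=W

after cmd 1 (t=15): FL=W FR=W RL=W RR=W
after cmd 2 (t=36): FL=S FR=S RL=W RR=W
after cmd 3 (t=48): FL=W FR=W RL=S RR=S
after cmd 4 (t=63): FL=W FR=W RL=W RR=W
after cmd 5 (t=73): FL=W FR=W RL=S RR=S
after cmd 6 (t=79): FL=S FR=S RL=W RR=W
after cmd 7 (t=86): FL=W FR=W RL=W RR=W


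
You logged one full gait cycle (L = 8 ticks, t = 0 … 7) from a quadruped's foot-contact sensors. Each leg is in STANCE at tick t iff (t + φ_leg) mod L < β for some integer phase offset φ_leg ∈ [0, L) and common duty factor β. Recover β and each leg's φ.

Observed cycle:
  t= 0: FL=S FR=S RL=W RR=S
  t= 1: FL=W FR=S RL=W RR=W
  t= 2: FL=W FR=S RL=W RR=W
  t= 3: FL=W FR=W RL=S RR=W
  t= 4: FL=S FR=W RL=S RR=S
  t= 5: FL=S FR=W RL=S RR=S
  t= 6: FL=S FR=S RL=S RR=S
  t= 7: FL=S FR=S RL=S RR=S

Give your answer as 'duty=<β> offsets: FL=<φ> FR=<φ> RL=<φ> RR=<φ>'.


duty β = stance ticks per leg = 5
FL: stance ticks = 5; W→S at t=4 → φ=4
FR: stance ticks = 5; W→S at t=6 → φ=2
RL: stance ticks = 5; W→S at t=3 → φ=5
RR: stance ticks = 5; W→S at t=4 → φ=4

duty=5 offsets: FL=4 FR=2 RL=5 RR=4


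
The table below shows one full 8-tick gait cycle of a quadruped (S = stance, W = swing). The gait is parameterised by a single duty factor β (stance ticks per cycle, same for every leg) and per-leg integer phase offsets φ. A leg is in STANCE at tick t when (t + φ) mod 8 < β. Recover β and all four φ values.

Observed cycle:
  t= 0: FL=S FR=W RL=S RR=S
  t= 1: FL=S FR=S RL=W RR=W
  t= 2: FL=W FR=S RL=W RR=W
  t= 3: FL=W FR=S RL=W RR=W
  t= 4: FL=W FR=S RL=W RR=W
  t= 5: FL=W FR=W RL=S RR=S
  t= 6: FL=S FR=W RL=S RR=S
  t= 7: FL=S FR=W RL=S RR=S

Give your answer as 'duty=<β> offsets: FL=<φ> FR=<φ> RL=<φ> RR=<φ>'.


duty=4 offsets: FL=2 FR=7 RL=3 RR=3

duty β = stance ticks per leg = 4
FL: stance ticks = 4; W→S at t=6 → φ=2
FR: stance ticks = 4; W→S at t=1 → φ=7
RL: stance ticks = 4; W→S at t=5 → φ=3
RR: stance ticks = 4; W→S at t=5 → φ=3


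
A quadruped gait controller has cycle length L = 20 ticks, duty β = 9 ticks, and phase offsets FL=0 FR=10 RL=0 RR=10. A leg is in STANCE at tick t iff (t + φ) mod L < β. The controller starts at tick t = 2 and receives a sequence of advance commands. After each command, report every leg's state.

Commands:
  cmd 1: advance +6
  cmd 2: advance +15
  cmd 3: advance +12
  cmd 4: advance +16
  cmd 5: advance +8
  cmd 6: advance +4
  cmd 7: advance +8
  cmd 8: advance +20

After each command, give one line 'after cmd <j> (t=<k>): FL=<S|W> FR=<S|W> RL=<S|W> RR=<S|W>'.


after cmd 1 (t=8): FL=S FR=W RL=S RR=W
after cmd 2 (t=23): FL=S FR=W RL=S RR=W
after cmd 3 (t=35): FL=W FR=S RL=W RR=S
after cmd 4 (t=51): FL=W FR=S RL=W RR=S
after cmd 5 (t=59): FL=W FR=W RL=W RR=W
after cmd 6 (t=63): FL=S FR=W RL=S RR=W
after cmd 7 (t=71): FL=W FR=S RL=W RR=S
after cmd 8 (t=91): FL=W FR=S RL=W RR=S

start t=2: FL=S FR=W RL=S RR=W
cmd 1: advance +6 → t=8, phase=(8,18,8,18) → FL=S FR=W RL=S RR=W
cmd 2: advance +15 → t=23, phase=(3,13,3,13) → FL=S FR=W RL=S RR=W
cmd 3: advance +12 → t=35, phase=(15,5,15,5) → FL=W FR=S RL=W RR=S
cmd 4: advance +16 → t=51, phase=(11,1,11,1) → FL=W FR=S RL=W RR=S
cmd 5: advance +8 → t=59, phase=(19,9,19,9) → FL=W FR=W RL=W RR=W
cmd 6: advance +4 → t=63, phase=(3,13,3,13) → FL=S FR=W RL=S RR=W
cmd 7: advance +8 → t=71, phase=(11,1,11,1) → FL=W FR=S RL=W RR=S
cmd 8: advance +20 → t=91, phase=(11,1,11,1) → FL=W FR=S RL=W RR=S
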